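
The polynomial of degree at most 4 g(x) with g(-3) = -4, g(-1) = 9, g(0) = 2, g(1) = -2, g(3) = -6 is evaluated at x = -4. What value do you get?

Evaluate each Lagrange basis at x = -4:
L_0(-4) = (-3)·(-4)·(-5)·(-7)/[(-2)·(-3)·(-4)·(-6)] = 35/12
L_1(-4) = (-1)·(-4)·(-5)·(-7)/[(2)·(-1)·(-2)·(-4)] = -35/4
L_2(-4) = (-1)·(-3)·(-5)·(-7)/[(3)·(1)·(-1)·(-3)] = 35/3
L_3(-4) = (-1)·(-3)·(-4)·(-7)/[(4)·(2)·(1)·(-2)] = -21/4
L_4(-4) = (-1)·(-3)·(-4)·(-5)/[(6)·(4)·(3)·(2)] = 5/12
Sum: (-4)·(35/12) + 9·(-35/4) + 2·(35/3) + (-2)·(-21/4) + (-6)·(5/12) = -709/12

-709/12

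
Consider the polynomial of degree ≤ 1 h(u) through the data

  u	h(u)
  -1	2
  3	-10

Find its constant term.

Build the Lagrange basis polynomials:
L_0(u) = (u - 3) / [-4] = -(1/4)u + 3/4
L_1(u) = (u + 1) / [4] = (1/4)u + 1/4
h(u) = 2·L_0 + (-10)·L_1
Only the constant term is needed; take it from each L_i and combine:
2·(3/4) + (-10)·(1/4) = -1

-1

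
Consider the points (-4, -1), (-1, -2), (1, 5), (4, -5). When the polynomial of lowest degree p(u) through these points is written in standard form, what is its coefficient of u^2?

-3/10

Build the Lagrange basis polynomials:
L_0(u) = (u + 1)(u - 1)(u - 4) / [-120] = -(1/120)u^3 + (1/30)u^2 + (1/120)u - 1/30
L_1(u) = (u + 4)(u - 1)(u - 4) / [30] = (1/30)u^3 - (1/30)u^2 - (8/15)u + 8/15
L_2(u) = (u + 4)(u + 1)(u - 4) / [-30] = -(1/30)u^3 - (1/30)u^2 + (8/15)u + 8/15
L_3(u) = (u + 4)(u + 1)(u - 1) / [120] = (1/120)u^3 + (1/30)u^2 - (1/120)u - 1/30
p(u) = (-1)·L_0 + (-2)·L_1 + 5·L_2 + (-5)·L_3
Only the coefficient of u^2 is needed; take it from each L_i and combine:
(-1)·(1/30) + (-2)·(-1/30) + 5·(-1/30) + (-5)·(1/30) = -3/10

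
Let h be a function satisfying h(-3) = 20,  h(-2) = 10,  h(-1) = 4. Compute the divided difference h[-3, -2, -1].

h[-3,-2] = (10 - 20) / (-2 - (-3)) = -10
h[-2,-1] = (4 - 10) / (-1 - (-2)) = -6
h[-3,-2,-1] = (-6 - (-10)) / (-1 - (-3)) = 2

2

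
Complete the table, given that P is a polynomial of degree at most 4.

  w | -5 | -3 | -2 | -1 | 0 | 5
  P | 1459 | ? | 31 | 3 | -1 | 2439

167

The 5 known values determine P uniquely (degree ≤ 4).
Evaluate each Lagrange basis at w = -3:
L_0(-3) = (-1)·(-2)·(-3)·(-8)/[(-3)·(-4)·(-5)·(-10)] = 2/25
L_1(-3) = (2)·(-2)·(-3)·(-8)/[(3)·(-1)·(-2)·(-7)] = 16/7
L_2(-3) = (2)·(-1)·(-3)·(-8)/[(4)·(1)·(-1)·(-6)] = -2
L_3(-3) = (2)·(-1)·(-2)·(-8)/[(5)·(2)·(1)·(-5)] = 16/25
L_4(-3) = (2)·(-1)·(-2)·(-3)/[(10)·(7)·(6)·(5)] = -1/175
Sum: 1459·(2/25) + 31·(16/7) + 3·(-2) + (-1)·(16/25) + 2439·(-1/175) = 167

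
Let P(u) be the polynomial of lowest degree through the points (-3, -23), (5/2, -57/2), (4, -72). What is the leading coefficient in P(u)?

Build the Lagrange basis polynomials:
L_0(u) = (u - 5/2)(u - 4) / [77/2] = (2/77)u^2 - (13/77)u + 20/77
L_1(u) = (u + 3)(u - 4) / [-33/4] = -(4/33)u^2 + (4/33)u + 16/11
L_2(u) = (u + 3)(u - 5/2) / [21/2] = (2/21)u^2 + (1/21)u - 5/7
P(u) = (-23)·L_0 + (-57/2)·L_1 + (-72)·L_2
Only the coefficient of u^2 is needed; take it from each L_i and combine:
(-23)·(2/77) + (-57/2)·(-4/33) + (-72)·(2/21) = -4

-4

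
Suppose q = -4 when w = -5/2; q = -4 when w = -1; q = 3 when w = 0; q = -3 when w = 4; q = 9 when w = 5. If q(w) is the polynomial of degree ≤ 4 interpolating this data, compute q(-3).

4747/975

Evaluate each Lagrange basis at w = -3:
L_0(-3) = (-2)·(-3)·(-7)·(-8)/[(-3/2)·(-5/2)·(-13/2)·(-15/2)] = 1792/975
L_1(-3) = (-1/2)·(-3)·(-7)·(-8)/[(3/2)·(-1)·(-5)·(-6)] = -28/15
L_2(-3) = (-1/2)·(-2)·(-7)·(-8)/[(5/2)·(1)·(-4)·(-5)] = 28/25
L_3(-3) = (-1/2)·(-2)·(-3)·(-8)/[(13/2)·(5)·(4)·(-1)] = -12/65
L_4(-3) = (-1/2)·(-2)·(-3)·(-7)/[(15/2)·(6)·(5)·(1)] = 7/75
Sum: (-4)·(1792/975) + (-4)·(-28/15) + 3·(28/25) + (-3)·(-12/65) + 9·(7/75) = 4747/975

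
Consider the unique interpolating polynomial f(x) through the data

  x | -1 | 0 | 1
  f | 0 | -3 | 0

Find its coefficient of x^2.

The leading coefficient equals the top divided difference f[-1,0,1].
f[-1,0] = (-3 - 0) / (0 - (-1)) = -3
f[0,1] = (0 - (-3)) / (1 - 0) = 3
f[-1,0,1] = (3 - (-3)) / (1 - (-1)) = 3

3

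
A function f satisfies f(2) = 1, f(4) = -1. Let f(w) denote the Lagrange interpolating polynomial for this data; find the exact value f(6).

Evaluate each Lagrange basis at w = 6:
L_0(6) = (2)/[(-2)] = -1
L_1(6) = (4)/[(2)] = 2
Sum: 1·(-1) + (-1)·(2) = -3

-3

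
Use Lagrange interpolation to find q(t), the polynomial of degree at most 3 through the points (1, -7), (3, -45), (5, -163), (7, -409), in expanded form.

L_0(t) = (t - 3)(t - 5)(t - 7) / [-48] = -(1/48)t^3 + (5/16)t^2 - (71/48)t + 35/16
L_1(t) = (t - 1)(t - 5)(t - 7) / [16] = (1/16)t^3 - (13/16)t^2 + (47/16)t - 35/16
L_2(t) = (t - 1)(t - 3)(t - 7) / [-16] = -(1/16)t^3 + (11/16)t^2 - (31/16)t + 21/16
L_3(t) = (t - 1)(t - 3)(t - 5) / [48] = (1/48)t^3 - (3/16)t^2 + (23/48)t - 5/16
q(t) = (-7)·L_0 + (-45)·L_1 + (-163)·L_2 + (-409)·L_3
  (-7)·L_0(t) = (7/48)t^3 - (35/16)t^2 + (497/48)t - 245/16
  (-45)·L_1(t) = -(45/16)t^3 + (585/16)t^2 - (2115/16)t + 1575/16
  (-163)·L_2(t) = (163/16)t^3 - (1793/16)t^2 + (5053/16)t - 3423/16
  (-409)·L_3(t) = -(409/48)t^3 + (1227/16)t^2 - (9407/48)t + 2045/16
Adding term by term: -t^3 - t^2 - 2t - 3

q(t) = -t^3 - t^2 - 2t - 3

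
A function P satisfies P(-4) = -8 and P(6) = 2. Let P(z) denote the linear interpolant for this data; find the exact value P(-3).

L_0(-3) = (-9)/[(-10)] = 9/10
L_1(-3) = (1)/[(10)] = 1/10
Sum: (-8)·(9/10) + 2·(1/10) = -7

-7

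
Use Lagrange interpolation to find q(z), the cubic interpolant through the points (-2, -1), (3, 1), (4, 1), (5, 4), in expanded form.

Build the Lagrange basis polynomials:
L_0(z) = (z - 3)(z - 4)(z - 5) / [-210] = -(1/210)z^3 + (2/35)z^2 - (47/210)z + 2/7
L_1(z) = (z + 2)(z - 4)(z - 5) / [10] = (1/10)z^3 - (7/10)z^2 + (1/5)z + 4
L_2(z) = (z + 2)(z - 3)(z - 5) / [-6] = -(1/6)z^3 + z^2 + (1/6)z - 5
L_3(z) = (z + 2)(z - 3)(z - 4) / [14] = (1/14)z^3 - (5/14)z^2 - (1/7)z + 12/7
q(z) = (-1)·L_0 + 1·L_1 + 1·L_2 + 4·L_3
  (-1)·L_0(z) = (1/210)z^3 - (2/35)z^2 + (47/210)z - 2/7
  1·L_1(z) = (1/10)z^3 - (7/10)z^2 + (1/5)z + 4
  1·L_2(z) = -(1/6)z^3 + z^2 + (1/6)z - 5
  4·L_3(z) = (2/7)z^3 - (10/7)z^2 - (4/7)z + 48/7
Adding term by term: (47/210)z^3 - (83/70)z^2 + (2/105)z + 39/7

q(z) = (47/210)z^3 - (83/70)z^2 + (2/105)z + 39/7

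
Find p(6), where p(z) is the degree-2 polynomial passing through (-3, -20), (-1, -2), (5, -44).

Evaluate each Lagrange basis at z = 6:
L_0(6) = (7)·(1)/[(-2)·(-8)] = 7/16
L_1(6) = (9)·(1)/[(2)·(-6)] = -3/4
L_2(6) = (9)·(7)/[(8)·(6)] = 21/16
Sum: (-20)·(7/16) + (-2)·(-3/4) + (-44)·(21/16) = -65

-65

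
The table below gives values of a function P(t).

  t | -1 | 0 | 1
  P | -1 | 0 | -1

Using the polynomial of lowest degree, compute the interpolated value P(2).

-4

Evaluate each Lagrange basis at t = 2:
L_0(2) = (2)·(1)/[(-1)·(-2)] = 1
L_1(2) = (3)·(1)/[(1)·(-1)] = -3
L_2(2) = (3)·(2)/[(2)·(1)] = 3
Sum: (-1)·(1) + 0 + (-1)·(3) = -4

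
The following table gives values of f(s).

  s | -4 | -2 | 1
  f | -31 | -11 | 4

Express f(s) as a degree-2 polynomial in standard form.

f(s) = -s^2 + 4s + 1

L_0(s) = (s + 2)(s - 1) / [10] = (1/10)s^2 + (1/10)s - 1/5
L_1(s) = (s + 4)(s - 1) / [-6] = -(1/6)s^2 - (1/2)s + 2/3
L_2(s) = (s + 4)(s + 2) / [15] = (1/15)s^2 + (2/5)s + 8/15
f(s) = (-31)·L_0 + (-11)·L_1 + 4·L_2
  (-31)·L_0(s) = -(31/10)s^2 - (31/10)s + 31/5
  (-11)·L_1(s) = (11/6)s^2 + (11/2)s - 22/3
  4·L_2(s) = (4/15)s^2 + (8/5)s + 32/15
Adding term by term: -s^2 + 4s + 1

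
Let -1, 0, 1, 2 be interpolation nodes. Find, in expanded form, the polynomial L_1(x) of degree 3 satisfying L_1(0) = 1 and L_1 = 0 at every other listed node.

L_1(x) = (1/2)x^3 - x^2 - (1/2)x + 1

L_1(x) = (x + 1)(x - 1)(x - 2) / [(1)·(-1)·(-2)]
       = (x^3 - 2x^2 - x + 2) / (2)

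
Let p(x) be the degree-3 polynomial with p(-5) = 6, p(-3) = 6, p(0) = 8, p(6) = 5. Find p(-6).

L_0(-6) = (-3)·(-6)·(-12)/[(-2)·(-5)·(-11)] = 108/55
L_1(-6) = (-1)·(-6)·(-12)/[(2)·(-3)·(-9)] = -4/3
L_2(-6) = (-1)·(-3)·(-12)/[(5)·(3)·(-6)] = 2/5
L_3(-6) = (-1)·(-3)·(-6)/[(11)·(9)·(6)] = -1/33
Sum: 6·(108/55) + 6·(-4/3) + 8·(2/5) + 5·(-1/33) = 1127/165

1127/165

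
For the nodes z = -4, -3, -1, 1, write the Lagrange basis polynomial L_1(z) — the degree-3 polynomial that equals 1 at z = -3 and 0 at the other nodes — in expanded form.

L_1(z) = (z + 4)(z + 1)(z - 1) / [(1)·(-2)·(-4)]
       = (z^3 + 4z^2 - z - 4) / (8)

L_1(z) = (1/8)z^3 + (1/2)z^2 - (1/8)z - 1/2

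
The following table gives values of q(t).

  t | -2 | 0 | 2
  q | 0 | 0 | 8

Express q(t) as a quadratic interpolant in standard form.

Build the Lagrange basis polynomials:
L_0(t) = t(t - 2) / [8] = (1/8)t^2 - (1/4)t
L_1(t) = (t + 2)(t - 2) / [-4] = -(1/4)t^2 + 1
L_2(t) = (t + 2)t / [8] = (1/8)t^2 + (1/4)t
q(t) = 0·L_0 + 0·L_1 + 8·L_2
  0·L_0(t) = 0
  0·L_1(t) = 0
  8·L_2(t) = t^2 + 2t
Adding term by term: t^2 + 2t

q(t) = t^2 + 2t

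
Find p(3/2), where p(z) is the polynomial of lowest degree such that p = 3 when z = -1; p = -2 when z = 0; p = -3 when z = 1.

Evaluate each Lagrange basis at z = 3/2:
L_0(3/2) = (3/2)·(1/2)/[(-1)·(-2)] = 3/8
L_1(3/2) = (5/2)·(1/2)/[(1)·(-1)] = -5/4
L_2(3/2) = (5/2)·(3/2)/[(2)·(1)] = 15/8
Sum: 3·(3/8) + (-2)·(-5/4) + (-3)·(15/8) = -2

-2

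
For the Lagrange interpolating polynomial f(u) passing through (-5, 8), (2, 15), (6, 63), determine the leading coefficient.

1

L_0(u) = (u - 2)(u - 6) / [77] = (1/77)u^2 - (8/77)u + 12/77
L_1(u) = (u + 5)(u - 6) / [-28] = -(1/28)u^2 + (1/28)u + 15/14
L_2(u) = (u + 5)(u - 2) / [44] = (1/44)u^2 + (3/44)u - 5/22
f(u) = 8·L_0 + 15·L_1 + 63·L_2
Only the coefficient of u^2 is needed; take it from each L_i and combine:
8·(1/77) + 15·(-1/28) + 63·(1/44) = 1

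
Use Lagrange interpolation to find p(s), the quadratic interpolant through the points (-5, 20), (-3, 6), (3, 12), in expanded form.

p(s) = s^2 + s

Build the Lagrange basis polynomials:
L_0(s) = (s + 3)(s - 3) / [16] = (1/16)s^2 - 9/16
L_1(s) = (s + 5)(s - 3) / [-12] = -(1/12)s^2 - (1/6)s + 5/4
L_2(s) = (s + 5)(s + 3) / [48] = (1/48)s^2 + (1/6)s + 5/16
p(s) = 20·L_0 + 6·L_1 + 12·L_2
  20·L_0(s) = (5/4)s^2 - 45/4
  6·L_1(s) = -(1/2)s^2 - s + 15/2
  12·L_2(s) = (1/4)s^2 + 2s + 15/4
Adding term by term: s^2 + s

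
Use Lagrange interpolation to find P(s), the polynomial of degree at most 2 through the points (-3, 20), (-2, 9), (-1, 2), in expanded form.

L_0(s) = (s + 2)(s + 1) / [2] = (1/2)s^2 + (3/2)s + 1
L_1(s) = (s + 3)(s + 1) / [-1] = -s^2 - 4s - 3
L_2(s) = (s + 3)(s + 2) / [2] = (1/2)s^2 + (5/2)s + 3
P(s) = 20·L_0 + 9·L_1 + 2·L_2
  20·L_0(s) = 10s^2 + 30s + 20
  9·L_1(s) = -9s^2 - 36s - 27
  2·L_2(s) = s^2 + 5s + 6
Adding term by term: 2s^2 - s - 1

P(s) = 2s^2 - s - 1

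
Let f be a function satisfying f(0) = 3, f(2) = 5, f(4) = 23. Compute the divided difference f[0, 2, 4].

f[0,2] = (5 - 3) / (2 - 0) = 1
f[2,4] = (23 - 5) / (4 - 2) = 9
f[0,2,4] = (9 - 1) / (4 - 0) = 2

2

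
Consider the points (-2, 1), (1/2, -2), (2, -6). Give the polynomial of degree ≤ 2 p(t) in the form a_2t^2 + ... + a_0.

p(t) = -(11/30)t^2 - (7/4)t - 31/30

Newton's divided differences:
p[-2,1/2] = (-2 - 1) / (1/2 - (-2)) = -6/5
p[1/2,2] = (-6 - (-2)) / (2 - 1/2) = -8/3
p[-2,1/2,2] = (-8/3 - (-6/5)) / (2 - (-2)) = -11/30
p(t) = 1 + (-6/5)·(t + 2) + (-11/30)·(t + 2)(t - 1/2)
Expanding: p(t) = -(11/30)t^2 - (7/4)t - 31/30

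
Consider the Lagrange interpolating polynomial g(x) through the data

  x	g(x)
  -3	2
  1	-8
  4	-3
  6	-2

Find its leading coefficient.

The leading coefficient equals the top divided difference g[-3,1,4,6].
g[-3,1] = (-8 - 2) / (1 - (-3)) = -5/2
g[1,4] = (-3 - (-8)) / (4 - 1) = 5/3
g[4,6] = (-2 - (-3)) / (6 - 4) = 1/2
g[-3,1,4] = (5/3 - (-5/2)) / (4 - (-3)) = 25/42
g[1,4,6] = (1/2 - 5/3) / (6 - 1) = -7/30
g[-3,1,4,6] = (-7/30 - 25/42) / (6 - (-3)) = -29/315

-29/315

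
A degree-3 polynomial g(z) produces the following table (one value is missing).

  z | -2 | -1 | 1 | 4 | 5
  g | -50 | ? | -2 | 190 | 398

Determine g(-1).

The 4 known values determine g uniquely (degree ≤ 3).
L_0(-1) = (-2)·(-5)·(-6)/[(-3)·(-6)·(-7)] = 10/21
L_1(-1) = (1)·(-5)·(-6)/[(3)·(-3)·(-4)] = 5/6
L_2(-1) = (1)·(-2)·(-6)/[(6)·(3)·(-1)] = -2/3
L_3(-1) = (1)·(-2)·(-5)/[(7)·(4)·(1)] = 5/14
Sum: (-50)·(10/21) + (-2)·(5/6) + 190·(-2/3) + 398·(5/14) = -10

-10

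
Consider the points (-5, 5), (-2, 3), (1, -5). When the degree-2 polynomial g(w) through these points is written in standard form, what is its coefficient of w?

-3

L_0(w) = (w + 2)(w - 1) / [18] = (1/18)w^2 + (1/18)w - 1/9
L_1(w) = (w + 5)(w - 1) / [-9] = -(1/9)w^2 - (4/9)w + 5/9
L_2(w) = (w + 5)(w + 2) / [18] = (1/18)w^2 + (7/18)w + 5/9
g(w) = 5·L_0 + 3·L_1 + (-5)·L_2
Only the coefficient of w is needed; take it from each L_i and combine:
5·(1/18) + 3·(-4/9) + (-5)·(7/18) = -3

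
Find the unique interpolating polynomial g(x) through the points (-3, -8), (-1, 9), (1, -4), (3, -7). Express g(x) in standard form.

L_0(x) = (x + 1)(x - 1)(x - 3) / [-48] = -(1/48)x^3 + (1/16)x^2 + (1/48)x - 1/16
L_1(x) = (x + 3)(x - 1)(x - 3) / [16] = (1/16)x^3 - (1/16)x^2 - (9/16)x + 9/16
L_2(x) = (x + 3)(x + 1)(x - 3) / [-16] = -(1/16)x^3 - (1/16)x^2 + (9/16)x + 9/16
L_3(x) = (x + 3)(x + 1)(x - 1) / [48] = (1/48)x^3 + (1/16)x^2 - (1/48)x - 1/16
g(x) = (-8)·L_0 + 9·L_1 + (-4)·L_2 + (-7)·L_3
  (-8)·L_0(x) = (1/6)x^3 - (1/2)x^2 - (1/6)x + 1/2
  9·L_1(x) = (9/16)x^3 - (9/16)x^2 - (81/16)x + 81/16
  (-4)·L_2(x) = (1/4)x^3 + (1/4)x^2 - (9/4)x - 9/4
  (-7)·L_3(x) = -(7/48)x^3 - (7/16)x^2 + (7/48)x + 7/16
Adding term by term: (5/6)x^3 - (5/4)x^2 - (22/3)x + 15/4

g(x) = (5/6)x^3 - (5/4)x^2 - (22/3)x + 15/4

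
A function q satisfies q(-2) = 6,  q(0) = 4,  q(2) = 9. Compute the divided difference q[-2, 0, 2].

q[-2,0] = (4 - 6) / (0 - (-2)) = -1
q[0,2] = (9 - 4) / (2 - 0) = 5/2
q[-2,0,2] = (5/2 - (-1)) / (2 - (-2)) = 7/8

7/8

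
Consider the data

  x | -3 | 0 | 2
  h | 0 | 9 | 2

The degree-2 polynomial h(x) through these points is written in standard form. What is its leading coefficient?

The leading coefficient equals the top divided difference h[-3,0,2].
h[-3,0] = (9 - 0) / (0 - (-3)) = 3
h[0,2] = (2 - 9) / (2 - 0) = -7/2
h[-3,0,2] = (-7/2 - 3) / (2 - (-3)) = -13/10

-13/10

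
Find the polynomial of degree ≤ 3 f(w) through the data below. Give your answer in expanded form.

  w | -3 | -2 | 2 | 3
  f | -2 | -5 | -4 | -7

f(w) = -(13/60)w^3 + (67/60)w - 9/2

L_0(w) = (w + 2)(w - 2)(w - 3) / [-30] = -(1/30)w^3 + (1/10)w^2 + (2/15)w - 2/5
L_1(w) = (w + 3)(w - 2)(w - 3) / [20] = (1/20)w^3 - (1/10)w^2 - (9/20)w + 9/10
L_2(w) = (w + 3)(w + 2)(w - 3) / [-20] = -(1/20)w^3 - (1/10)w^2 + (9/20)w + 9/10
L_3(w) = (w + 3)(w + 2)(w - 2) / [30] = (1/30)w^3 + (1/10)w^2 - (2/15)w - 2/5
f(w) = (-2)·L_0 + (-5)·L_1 + (-4)·L_2 + (-7)·L_3
  (-2)·L_0(w) = (1/15)w^3 - (1/5)w^2 - (4/15)w + 4/5
  (-5)·L_1(w) = -(1/4)w^3 + (1/2)w^2 + (9/4)w - 9/2
  (-4)·L_2(w) = (1/5)w^3 + (2/5)w^2 - (9/5)w - 18/5
  (-7)·L_3(w) = -(7/30)w^3 - (7/10)w^2 + (14/15)w + 14/5
Adding term by term: -(13/60)w^3 + (67/60)w - 9/2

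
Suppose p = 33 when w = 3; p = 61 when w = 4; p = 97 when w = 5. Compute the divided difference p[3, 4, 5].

p[3,4] = (61 - 33) / (4 - 3) = 28
p[4,5] = (97 - 61) / (5 - 4) = 36
p[3,4,5] = (36 - 28) / (5 - 3) = 4

4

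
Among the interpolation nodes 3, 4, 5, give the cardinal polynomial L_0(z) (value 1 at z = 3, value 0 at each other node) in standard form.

L_0(z) = (1/2)z^2 - (9/2)z + 10

L_0(z) = (z - 4)(z - 5) / [(-1)·(-2)]
       = (z^2 - 9z + 20) / (2)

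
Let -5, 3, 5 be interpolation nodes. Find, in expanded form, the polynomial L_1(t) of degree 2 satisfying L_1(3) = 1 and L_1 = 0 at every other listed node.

L_1(t) = (t + 5)(t - 5) / [(8)·(-2)]
       = (t^2 - 25) / (-16)

L_1(t) = -(1/16)t^2 + 25/16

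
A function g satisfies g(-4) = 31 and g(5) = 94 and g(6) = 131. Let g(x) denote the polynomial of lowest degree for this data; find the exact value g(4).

Evaluate each Lagrange basis at x = 4:
L_0(4) = (-1)·(-2)/[(-9)·(-10)] = 1/45
L_1(4) = (8)·(-2)/[(9)·(-1)] = 16/9
L_2(4) = (8)·(-1)/[(10)·(1)] = -4/5
Sum: 31·(1/45) + 94·(16/9) + 131·(-4/5) = 63

63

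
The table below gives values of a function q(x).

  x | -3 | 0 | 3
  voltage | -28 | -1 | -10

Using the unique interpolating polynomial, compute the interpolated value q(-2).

L_0(-2) = (-2)·(-5)/[(-3)·(-6)] = 5/9
L_1(-2) = (1)·(-5)/[(3)·(-3)] = 5/9
L_2(-2) = (1)·(-2)/[(6)·(3)] = -1/9
Sum: (-28)·(5/9) + (-1)·(5/9) + (-10)·(-1/9) = -15

-15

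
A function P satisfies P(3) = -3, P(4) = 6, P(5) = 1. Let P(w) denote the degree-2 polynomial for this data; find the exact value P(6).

Evaluate each Lagrange basis at w = 6:
L_0(6) = (2)·(1)/[(-1)·(-2)] = 1
L_1(6) = (3)·(1)/[(1)·(-1)] = -3
L_2(6) = (3)·(2)/[(2)·(1)] = 3
Sum: (-3)·(1) + 6·(-3) + 1·(3) = -18

-18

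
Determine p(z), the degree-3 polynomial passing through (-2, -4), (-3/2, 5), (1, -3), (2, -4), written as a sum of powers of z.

Newton's divided differences:
p[-2,-3/2] = (5 - (-4)) / (-3/2 - (-2)) = 18
p[-3/2,1] = (-3 - 5) / (1 - (-3/2)) = -16/5
p[1,2] = (-4 - (-3)) / (2 - 1) = -1
p[-2,-3/2,1] = (-16/5 - 18) / (1 - (-2)) = -106/15
p[-3/2,1,2] = (-1 - (-16/5)) / (2 - (-3/2)) = 22/35
p[-2,-3/2,1,2] = (22/35 - (-106/15)) / (2 - (-2)) = 202/105
p(z) = -4 + 18·(z + 2) + (-106/15)·(z + 2)(z + 3/2) + (202/105)·(z + 2)(z + 3/2)(z - 1)
Expanding: p(z) = (202/105)z^3 - (79/35)z^2 - (808/105)z + 176/35

p(z) = (202/105)z^3 - (79/35)z^2 - (808/105)z + 176/35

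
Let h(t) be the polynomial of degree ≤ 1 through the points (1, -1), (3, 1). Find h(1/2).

Evaluate each Lagrange basis at t = 1/2:
L_0(1/2) = (-5/2)/[(-2)] = 5/4
L_1(1/2) = (-1/2)/[(2)] = -1/4
Sum: (-1)·(5/4) + 1·(-1/4) = -3/2

-3/2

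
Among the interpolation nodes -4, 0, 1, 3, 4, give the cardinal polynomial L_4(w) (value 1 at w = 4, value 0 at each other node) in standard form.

L_4(w) = (1/96)w^4 - (13/96)w^2 + (1/8)w

L_4(w) = (w + 4)w(w - 1)(w - 3) / [(8)·(4)·(3)·(1)]
       = (w^4 - 13w^2 + 12w) / (96)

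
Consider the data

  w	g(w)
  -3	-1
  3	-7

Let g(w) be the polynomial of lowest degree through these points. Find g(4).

Evaluate each Lagrange basis at w = 4:
L_0(4) = (1)/[(-6)] = -1/6
L_1(4) = (7)/[(6)] = 7/6
Sum: (-1)·(-1/6) + (-7)·(7/6) = -8

-8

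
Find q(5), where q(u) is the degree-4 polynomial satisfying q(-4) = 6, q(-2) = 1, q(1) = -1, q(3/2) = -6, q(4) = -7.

7969/220

Evaluate each Lagrange basis at u = 5:
L_0(5) = (7)·(4)·(7/2)·(1)/[(-2)·(-5)·(-11/2)·(-8)] = 49/220
L_1(5) = (9)·(4)·(7/2)·(1)/[(2)·(-3)·(-7/2)·(-6)] = -1
L_2(5) = (9)·(7)·(7/2)·(1)/[(5)·(3)·(-1/2)·(-3)] = 49/5
L_3(5) = (9)·(7)·(4)·(1)/[(11/2)·(7/2)·(1/2)·(-5/2)] = -576/55
L_4(5) = (9)·(7)·(4)·(7/2)/[(8)·(6)·(3)·(5/2)] = 49/20
Sum: 6·(49/220) + 1·(-1) + (-1)·(49/5) + (-6)·(-576/55) + (-7)·(49/20) = 7969/220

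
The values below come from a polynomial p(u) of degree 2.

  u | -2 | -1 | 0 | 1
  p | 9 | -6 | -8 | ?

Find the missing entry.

3

The 3 known values determine p uniquely (degree ≤ 2).
Evaluate each Lagrange basis at u = 1:
L_0(1) = (2)·(1)/[(-1)·(-2)] = 1
L_1(1) = (3)·(1)/[(1)·(-1)] = -3
L_2(1) = (3)·(2)/[(2)·(1)] = 3
Sum: 9·(1) + (-6)·(-3) + (-8)·(3) = 3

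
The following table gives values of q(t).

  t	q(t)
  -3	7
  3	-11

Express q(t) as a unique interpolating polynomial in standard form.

q(t) = -3t - 2

L_0(t) = (t - 3) / [-6] = -(1/6)t + 1/2
L_1(t) = (t + 3) / [6] = (1/6)t + 1/2
q(t) = 7·L_0 + (-11)·L_1
  7·L_0(t) = -(7/6)t + 7/2
  (-11)·L_1(t) = -(11/6)t - 11/2
Adding term by term: -3t - 2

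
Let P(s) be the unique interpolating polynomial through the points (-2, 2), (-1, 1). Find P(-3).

Evaluate each Lagrange basis at s = -3:
L_0(-3) = (-2)/[(-1)] = 2
L_1(-3) = (-1)/[(1)] = -1
Sum: 2·(2) + 1·(-1) = 3

3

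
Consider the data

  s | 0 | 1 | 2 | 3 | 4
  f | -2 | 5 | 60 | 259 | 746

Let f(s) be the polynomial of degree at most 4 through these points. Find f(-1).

-9

L_0(-1) = (-2)·(-3)·(-4)·(-5)/[(-1)·(-2)·(-3)·(-4)] = 5
L_1(-1) = (-1)·(-3)·(-4)·(-5)/[(1)·(-1)·(-2)·(-3)] = -10
L_2(-1) = (-1)·(-2)·(-4)·(-5)/[(2)·(1)·(-1)·(-2)] = 10
L_3(-1) = (-1)·(-2)·(-3)·(-5)/[(3)·(2)·(1)·(-1)] = -5
L_4(-1) = (-1)·(-2)·(-3)·(-4)/[(4)·(3)·(2)·(1)] = 1
Sum: (-2)·(5) + 5·(-10) + 60·(10) + 259·(-5) + 746·(1) = -9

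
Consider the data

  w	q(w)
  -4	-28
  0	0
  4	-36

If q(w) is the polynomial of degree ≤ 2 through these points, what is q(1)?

Using Newton's divided-difference form:
q[-4,0] = (0 - (-28)) / (0 - (-4)) = 7
q[0,4] = (-36 - 0) / (4 - 0) = -9
q[-4,0,4] = (-9 - 7) / (4 - (-4)) = -2
q(1) = -28 + 7·(5) + (-2)·(5)·(1) = -3

-3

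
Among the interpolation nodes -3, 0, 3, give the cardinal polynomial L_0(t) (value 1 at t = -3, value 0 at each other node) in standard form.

L_0(t) = t(t - 3) / [(-3)·(-6)]
       = (t^2 - 3t) / (18)

L_0(t) = (1/18)t^2 - (1/6)t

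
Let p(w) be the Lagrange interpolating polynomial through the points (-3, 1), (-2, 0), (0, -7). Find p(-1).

-8/3

L_0(-1) = (1)·(-1)/[(-1)·(-3)] = -1/3
L_1(-1) = (2)·(-1)/[(1)·(-2)] = 1
L_2(-1) = (2)·(1)/[(3)·(2)] = 1/3
Sum: 1·(-1/3) + 0 + (-7)·(1/3) = -8/3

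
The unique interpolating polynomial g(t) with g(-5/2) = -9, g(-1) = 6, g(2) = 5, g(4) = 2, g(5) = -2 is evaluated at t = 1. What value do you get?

L_0(1) = (2)·(-1)·(-3)·(-4)/[(-3/2)·(-9/2)·(-13/2)·(-15/2)] = -128/1755
L_1(1) = (7/2)·(-1)·(-3)·(-4)/[(3/2)·(-3)·(-5)·(-6)] = 14/45
L_2(1) = (7/2)·(2)·(-3)·(-4)/[(9/2)·(3)·(-2)·(-3)] = 28/27
L_3(1) = (7/2)·(2)·(-1)·(-4)/[(13/2)·(5)·(2)·(-1)] = -28/65
L_4(1) = (7/2)·(2)·(-1)·(-3)/[(15/2)·(6)·(3)·(1)] = 7/45
Sum: (-9)·(-128/1755) + 6·(14/45) + 5·(28/27) + 2·(-28/65) + (-2)·(7/45) = 2294/351

2294/351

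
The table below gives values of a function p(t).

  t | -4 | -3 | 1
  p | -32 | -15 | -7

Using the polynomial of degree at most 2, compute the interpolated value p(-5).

Using Newton's divided-difference form:
p[-4,-3] = (-15 - (-32)) / (-3 - (-4)) = 17
p[-3,1] = (-7 - (-15)) / (1 - (-3)) = 2
p[-4,-3,1] = (2 - 17) / (1 - (-4)) = -3
p(-5) = -32 + 17·(-1) + (-3)·(-1)·(-2) = -55

-55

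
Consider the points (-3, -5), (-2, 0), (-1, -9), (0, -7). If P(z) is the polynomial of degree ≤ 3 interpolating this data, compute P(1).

31

Using Newton's divided-difference form:
P[-3,-2] = (0 - (-5)) / (-2 - (-3)) = 5
P[-2,-1] = (-9 - 0) / (-1 - (-2)) = -9
P[-1,0] = (-7 - (-9)) / (0 - (-1)) = 2
P[-3,-2,-1] = (-9 - 5) / (-1 - (-3)) = -7
P[-2,-1,0] = (2 - (-9)) / (0 - (-2)) = 11/2
P[-3,-2,-1,0] = (11/2 - (-7)) / (0 - (-3)) = 25/6
P(1) = -5 + 5·(4) + (-7)·(4)·(3) + (25/6)·(4)·(3)·(2) = 31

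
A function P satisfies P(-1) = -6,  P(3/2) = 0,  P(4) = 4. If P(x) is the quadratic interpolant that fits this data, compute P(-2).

-224/25

Evaluate each Lagrange basis at x = -2:
L_0(-2) = (-7/2)·(-6)/[(-5/2)·(-5)] = 42/25
L_1(-2) = (-1)·(-6)/[(5/2)·(-5/2)] = -24/25
L_2(-2) = (-1)·(-7/2)/[(5)·(5/2)] = 7/25
Sum: (-6)·(42/25) + 0 + 4·(7/25) = -224/25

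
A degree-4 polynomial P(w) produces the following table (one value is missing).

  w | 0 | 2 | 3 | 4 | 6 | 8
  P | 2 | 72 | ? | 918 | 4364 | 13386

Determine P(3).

311

The 5 known values determine P uniquely (degree ≤ 4).
L_0(3) = (1)·(-1)·(-3)·(-5)/[(-2)·(-4)·(-6)·(-8)] = -5/128
L_1(3) = (3)·(-1)·(-3)·(-5)/[(2)·(-2)·(-4)·(-6)] = 15/32
L_2(3) = (3)·(1)·(-3)·(-5)/[(4)·(2)·(-2)·(-4)] = 45/64
L_3(3) = (3)·(1)·(-1)·(-5)/[(6)·(4)·(2)·(-2)] = -5/32
L_4(3) = (3)·(1)·(-1)·(-3)/[(8)·(6)·(4)·(2)] = 3/128
Sum: 2·(-5/128) + 72·(15/32) + 918·(45/64) + 4364·(-5/32) + 13386·(3/128) = 311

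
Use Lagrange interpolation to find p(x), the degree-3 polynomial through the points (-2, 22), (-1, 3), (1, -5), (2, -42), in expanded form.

p(x) = -4x^3 - 3x^2 + 2

Build the Lagrange basis polynomials:
L_0(x) = (x + 1)(x - 1)(x - 2) / [-12] = -(1/12)x^3 + (1/6)x^2 + (1/12)x - 1/6
L_1(x) = (x + 2)(x - 1)(x - 2) / [6] = (1/6)x^3 - (1/6)x^2 - (2/3)x + 2/3
L_2(x) = (x + 2)(x + 1)(x - 2) / [-6] = -(1/6)x^3 - (1/6)x^2 + (2/3)x + 2/3
L_3(x) = (x + 2)(x + 1)(x - 1) / [12] = (1/12)x^3 + (1/6)x^2 - (1/12)x - 1/6
p(x) = 22·L_0 + 3·L_1 + (-5)·L_2 + (-42)·L_3
  22·L_0(x) = -(11/6)x^3 + (11/3)x^2 + (11/6)x - 11/3
  3·L_1(x) = (1/2)x^3 - (1/2)x^2 - 2x + 2
  (-5)·L_2(x) = (5/6)x^3 + (5/6)x^2 - (10/3)x - 10/3
  (-42)·L_3(x) = -(7/2)x^3 - 7x^2 + (7/2)x + 7
Adding term by term: -4x^3 - 3x^2 + 2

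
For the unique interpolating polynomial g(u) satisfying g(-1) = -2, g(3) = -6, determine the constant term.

Build the Lagrange basis polynomials:
L_0(u) = (u - 3) / [-4] = -(1/4)u + 3/4
L_1(u) = (u + 1) / [4] = (1/4)u + 1/4
g(u) = (-2)·L_0 + (-6)·L_1
Only the constant term is needed; take it from each L_i and combine:
(-2)·(3/4) + (-6)·(1/4) = -3

-3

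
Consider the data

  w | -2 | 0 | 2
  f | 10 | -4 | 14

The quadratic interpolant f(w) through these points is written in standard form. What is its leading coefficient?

The leading coefficient equals the top divided difference f[-2,0,2].
f[-2,0] = (-4 - 10) / (0 - (-2)) = -7
f[0,2] = (14 - (-4)) / (2 - 0) = 9
f[-2,0,2] = (9 - (-7)) / (2 - (-2)) = 4

4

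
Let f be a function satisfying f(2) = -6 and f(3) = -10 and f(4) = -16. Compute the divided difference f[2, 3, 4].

f[2,3] = (-10 - (-6)) / (3 - 2) = -4
f[3,4] = (-16 - (-10)) / (4 - 3) = -6
f[2,3,4] = (-6 - (-4)) / (4 - 2) = -1

-1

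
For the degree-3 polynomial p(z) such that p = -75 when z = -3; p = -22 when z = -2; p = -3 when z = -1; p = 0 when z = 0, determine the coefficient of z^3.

Build the Lagrange basis polynomials:
L_0(z) = (z + 2)(z + 1)z / [-6] = -(1/6)z^3 - (1/2)z^2 - (1/3)z
L_1(z) = (z + 3)(z + 1)z / [2] = (1/2)z^3 + 2z^2 + (3/2)z
L_2(z) = (z + 3)(z + 2)z / [-2] = -(1/2)z^3 - (5/2)z^2 - 3z
L_3(z) = (z + 3)(z + 2)(z + 1) / [6] = (1/6)z^3 + z^2 + (11/6)z + 1
p(z) = (-75)·L_0 + (-22)·L_1 + (-3)·L_2 + 0·L_3
Only the coefficient of z^3 is needed; take it from each L_i and combine:
(-75)·(-1/6) + (-22)·(1/2) + (-3)·(-1/2) + 0·(1/6) = 3

3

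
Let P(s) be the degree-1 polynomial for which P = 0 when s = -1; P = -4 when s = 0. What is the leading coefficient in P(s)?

-4

L_0(s) = s / [-1] = -s
L_1(s) = (s + 1) / [1] = s + 1
P(s) = 0·L_0 + (-4)·L_1
Only the coefficient of s is needed; take it from each L_i and combine:
0·(-1) + (-4)·(1) = -4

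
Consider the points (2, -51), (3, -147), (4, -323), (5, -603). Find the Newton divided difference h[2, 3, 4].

h[2,3] = (-147 - (-51)) / (3 - 2) = -96
h[3,4] = (-323 - (-147)) / (4 - 3) = -176
h[2,3,4] = (-176 - (-96)) / (4 - 2) = -40

-40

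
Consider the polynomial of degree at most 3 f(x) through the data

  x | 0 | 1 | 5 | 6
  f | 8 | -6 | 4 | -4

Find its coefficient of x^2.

87/10

Build the Lagrange basis polynomials:
L_0(x) = (x - 1)(x - 5)(x - 6) / [-30] = -(1/30)x^3 + (2/5)x^2 - (41/30)x + 1
L_1(x) = x(x - 5)(x - 6) / [20] = (1/20)x^3 - (11/20)x^2 + (3/2)x
L_2(x) = x(x - 1)(x - 6) / [-20] = -(1/20)x^3 + (7/20)x^2 - (3/10)x
L_3(x) = x(x - 1)(x - 5) / [30] = (1/30)x^3 - (1/5)x^2 + (1/6)x
f(x) = 8·L_0 + (-6)·L_1 + 4·L_2 + (-4)·L_3
Only the coefficient of x^2 is needed; take it from each L_i and combine:
8·(2/5) + (-6)·(-11/20) + 4·(7/20) + (-4)·(-1/5) = 87/10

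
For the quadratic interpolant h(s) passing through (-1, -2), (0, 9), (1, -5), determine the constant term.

9

L_0(s) = s(s - 1) / [2] = (1/2)s^2 - (1/2)s
L_1(s) = (s + 1)(s - 1) / [-1] = -s^2 + 1
L_2(s) = (s + 1)s / [2] = (1/2)s^2 + (1/2)s
h(s) = (-2)·L_0 + 9·L_1 + (-5)·L_2
Only the constant term is needed; take it from each L_i and combine:
(-2)·(0) + 9·(1) + (-5)·(0) = 9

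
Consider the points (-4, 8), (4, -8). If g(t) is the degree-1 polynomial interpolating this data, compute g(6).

-12

L_0(6) = (2)/[(-8)] = -1/4
L_1(6) = (10)/[(8)] = 5/4
Sum: 8·(-1/4) + (-8)·(5/4) = -12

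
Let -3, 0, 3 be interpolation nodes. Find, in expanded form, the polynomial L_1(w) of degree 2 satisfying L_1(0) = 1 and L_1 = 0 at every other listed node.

L_1(w) = (w + 3)(w - 3) / [(3)·(-3)]
       = (w^2 - 9) / (-9)

L_1(w) = -(1/9)w^2 + 1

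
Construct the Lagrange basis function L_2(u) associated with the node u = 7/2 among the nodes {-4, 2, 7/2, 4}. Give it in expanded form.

L_2(u) = -(8/45)u^3 + (16/45)u^2 + (128/45)u - 256/45

L_2(u) = (u + 4)(u - 2)(u - 4) / [(15/2)·(3/2)·(-1/2)]
       = (u^3 - 2u^2 - 16u + 32) / (-45/8)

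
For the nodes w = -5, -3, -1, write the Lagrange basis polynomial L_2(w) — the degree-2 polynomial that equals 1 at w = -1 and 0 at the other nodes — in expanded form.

L_2(w) = (1/8)w^2 + w + 15/8

L_2(w) = (w + 5)(w + 3) / [(4)·(2)]
       = (w^2 + 8w + 15) / (8)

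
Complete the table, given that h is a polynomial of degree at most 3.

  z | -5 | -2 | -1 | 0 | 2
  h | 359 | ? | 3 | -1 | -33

The 4 known values determine h uniquely (degree ≤ 3).
L_0(-2) = (-1)·(-2)·(-4)/[(-4)·(-5)·(-7)] = 2/35
L_1(-2) = (3)·(-2)·(-4)/[(4)·(-1)·(-3)] = 2
L_2(-2) = (3)·(-1)·(-4)/[(5)·(1)·(-2)] = -6/5
L_3(-2) = (3)·(-1)·(-2)/[(7)·(3)·(2)] = 1/7
Sum: 359·(2/35) + 3·(2) + (-1)·(-6/5) + (-33)·(1/7) = 23

23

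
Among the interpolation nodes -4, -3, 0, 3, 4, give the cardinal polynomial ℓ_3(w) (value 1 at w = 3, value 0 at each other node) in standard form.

ℓ_3(w) = -(1/126)w^4 - (1/42)w^3 + (8/63)w^2 + (8/21)w

ℓ_3(w) = (w + 4)(w + 3)w(w - 4) / [(7)·(6)·(3)·(-1)]
       = (w^4 + 3w^3 - 16w^2 - 48w) / (-126)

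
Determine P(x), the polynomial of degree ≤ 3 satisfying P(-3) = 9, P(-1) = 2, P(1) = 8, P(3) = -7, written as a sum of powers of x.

P(x) = -(17/24)x^3 - (1/2)x^2 + (89/24)x + 11/2

Newton's divided differences:
P[-3,-1] = (2 - 9) / (-1 - (-3)) = -7/2
P[-1,1] = (8 - 2) / (1 - (-1)) = 3
P[1,3] = (-7 - 8) / (3 - 1) = -15/2
P[-3,-1,1] = (3 - (-7/2)) / (1 - (-3)) = 13/8
P[-1,1,3] = (-15/2 - 3) / (3 - (-1)) = -21/8
P[-3,-1,1,3] = (-21/8 - 13/8) / (3 - (-3)) = -17/24
P(x) = 9 + (-7/2)·(x + 3) + (13/8)·(x + 3)(x + 1) + (-17/24)·(x + 3)(x + 1)(x - 1)
Expanding: P(x) = -(17/24)x^3 - (1/2)x^2 + (89/24)x + 11/2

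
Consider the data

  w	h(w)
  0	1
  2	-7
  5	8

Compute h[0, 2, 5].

9/5

h[0,2] = (-7 - 1) / (2 - 0) = -4
h[2,5] = (8 - (-7)) / (5 - 2) = 5
h[0,2,5] = (5 - (-4)) / (5 - 0) = 9/5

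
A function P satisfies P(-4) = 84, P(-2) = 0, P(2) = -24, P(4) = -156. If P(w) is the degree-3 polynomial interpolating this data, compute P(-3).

Evaluate each Lagrange basis at w = -3:
L_0(-3) = (-1)·(-5)·(-7)/[(-2)·(-6)·(-8)] = 35/96
L_1(-3) = (1)·(-5)·(-7)/[(2)·(-4)·(-6)] = 35/48
L_2(-3) = (1)·(-1)·(-7)/[(6)·(4)·(-2)] = -7/48
L_3(-3) = (1)·(-1)·(-5)/[(8)·(6)·(2)] = 5/96
Sum: 84·(35/96) + 0 + (-24)·(-7/48) + (-156)·(5/96) = 26

26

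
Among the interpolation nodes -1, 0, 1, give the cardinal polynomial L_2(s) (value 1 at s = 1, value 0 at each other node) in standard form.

L_2(s) = (s + 1)s / [(2)·(1)]
       = (s^2 + s) / (2)

L_2(s) = (1/2)s^2 + (1/2)s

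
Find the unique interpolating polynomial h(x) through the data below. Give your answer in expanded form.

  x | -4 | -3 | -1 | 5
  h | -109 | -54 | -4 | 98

h(x) = x^3 - 2x^2 + 4x + 3

Build the Lagrange basis polynomials:
L_0(x) = (x + 3)(x + 1)(x - 5) / [-27] = -(1/27)x^3 + (1/27)x^2 + (17/27)x + 5/9
L_1(x) = (x + 4)(x + 1)(x - 5) / [16] = (1/16)x^3 - (21/16)x - 5/4
L_2(x) = (x + 4)(x + 3)(x - 5) / [-36] = -(1/36)x^3 - (1/18)x^2 + (23/36)x + 5/3
L_3(x) = (x + 4)(x + 3)(x + 1) / [432] = (1/432)x^3 + (1/54)x^2 + (19/432)x + 1/36
h(x) = (-109)·L_0 + (-54)·L_1 + (-4)·L_2 + 98·L_3
  (-109)·L_0(x) = (109/27)x^3 - (109/27)x^2 - (1853/27)x - 545/9
  (-54)·L_1(x) = -(27/8)x^3 + (567/8)x + 135/2
  (-4)·L_2(x) = (1/9)x^3 + (2/9)x^2 - (23/9)x - 20/3
  98·L_3(x) = (49/216)x^3 + (49/27)x^2 + (931/216)x + 49/18
Adding term by term: x^3 - 2x^2 + 4x + 3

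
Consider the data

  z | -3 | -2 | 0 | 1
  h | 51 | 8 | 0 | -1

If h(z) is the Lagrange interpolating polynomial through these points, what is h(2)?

L_0(2) = (4)·(2)·(1)/[(-1)·(-3)·(-4)] = -2/3
L_1(2) = (5)·(2)·(1)/[(1)·(-2)·(-3)] = 5/3
L_2(2) = (5)·(4)·(1)/[(3)·(2)·(-1)] = -10/3
L_3(2) = (5)·(4)·(2)/[(4)·(3)·(1)] = 10/3
Sum: 51·(-2/3) + 8·(5/3) + 0 + (-1)·(10/3) = -24

-24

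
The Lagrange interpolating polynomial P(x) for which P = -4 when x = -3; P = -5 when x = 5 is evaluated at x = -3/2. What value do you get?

L_0(-3/2) = (-13/2)/[(-8)] = 13/16
L_1(-3/2) = (3/2)/[(8)] = 3/16
Sum: (-4)·(13/16) + (-5)·(3/16) = -67/16

-67/16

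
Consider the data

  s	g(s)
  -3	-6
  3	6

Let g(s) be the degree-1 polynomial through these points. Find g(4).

L_0(4) = (1)/[(-6)] = -1/6
L_1(4) = (7)/[(6)] = 7/6
Sum: (-6)·(-1/6) + 6·(7/6) = 8

8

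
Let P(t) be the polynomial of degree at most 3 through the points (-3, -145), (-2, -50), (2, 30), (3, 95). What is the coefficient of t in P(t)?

4

Build the Lagrange basis polynomials:
L_0(t) = (t + 2)(t - 2)(t - 3) / [-30] = -(1/30)t^3 + (1/10)t^2 + (2/15)t - 2/5
L_1(t) = (t + 3)(t - 2)(t - 3) / [20] = (1/20)t^3 - (1/10)t^2 - (9/20)t + 9/10
L_2(t) = (t + 3)(t + 2)(t - 3) / [-20] = -(1/20)t^3 - (1/10)t^2 + (9/20)t + 9/10
L_3(t) = (t + 3)(t + 2)(t - 2) / [30] = (1/30)t^3 + (1/10)t^2 - (2/15)t - 2/5
P(t) = (-145)·L_0 + (-50)·L_1 + 30·L_2 + 95·L_3
Only the coefficient of t is needed; take it from each L_i and combine:
(-145)·(2/15) + (-50)·(-9/20) + 30·(9/20) + 95·(-2/15) = 4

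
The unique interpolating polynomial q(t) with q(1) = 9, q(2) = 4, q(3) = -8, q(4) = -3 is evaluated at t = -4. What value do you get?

L_0(-4) = (-6)·(-7)·(-8)/[(-1)·(-2)·(-3)] = 56
L_1(-4) = (-5)·(-7)·(-8)/[(1)·(-1)·(-2)] = -140
L_2(-4) = (-5)·(-6)·(-8)/[(2)·(1)·(-1)] = 120
L_3(-4) = (-5)·(-6)·(-7)/[(3)·(2)·(1)] = -35
Sum: 9·(56) + 4·(-140) + (-8)·(120) + (-3)·(-35) = -911

-911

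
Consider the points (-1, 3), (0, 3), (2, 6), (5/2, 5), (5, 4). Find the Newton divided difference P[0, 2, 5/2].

P[0,2] = (6 - 3) / (2 - 0) = 3/2
P[2,5/2] = (5 - 6) / (5/2 - 2) = -2
P[0,2,5/2] = (-2 - 3/2) / (5/2 - 0) = -7/5

-7/5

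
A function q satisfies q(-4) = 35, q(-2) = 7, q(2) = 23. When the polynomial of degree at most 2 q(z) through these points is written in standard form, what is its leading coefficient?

3

Build the Lagrange basis polynomials:
L_0(z) = (z + 2)(z - 2) / [12] = (1/12)z^2 - 1/3
L_1(z) = (z + 4)(z - 2) / [-8] = -(1/8)z^2 - (1/4)z + 1
L_2(z) = (z + 4)(z + 2) / [24] = (1/24)z^2 + (1/4)z + 1/3
q(z) = 35·L_0 + 7·L_1 + 23·L_2
Only the coefficient of z^2 is needed; take it from each L_i and combine:
35·(1/12) + 7·(-1/8) + 23·(1/24) = 3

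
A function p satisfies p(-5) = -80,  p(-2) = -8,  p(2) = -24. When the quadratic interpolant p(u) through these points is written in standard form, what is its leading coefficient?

L_0(u) = (u + 2)(u - 2) / [21] = (1/21)u^2 - 4/21
L_1(u) = (u + 5)(u - 2) / [-12] = -(1/12)u^2 - (1/4)u + 5/6
L_2(u) = (u + 5)(u + 2) / [28] = (1/28)u^2 + (1/4)u + 5/14
p(u) = (-80)·L_0 + (-8)·L_1 + (-24)·L_2
Only the coefficient of u^2 is needed; take it from each L_i and combine:
(-80)·(1/21) + (-8)·(-1/12) + (-24)·(1/28) = -4

-4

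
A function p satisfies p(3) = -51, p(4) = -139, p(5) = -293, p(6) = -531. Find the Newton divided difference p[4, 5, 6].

p[4,5] = (-293 - (-139)) / (5 - 4) = -154
p[5,6] = (-531 - (-293)) / (6 - 5) = -238
p[4,5,6] = (-238 - (-154)) / (6 - 4) = -42

-42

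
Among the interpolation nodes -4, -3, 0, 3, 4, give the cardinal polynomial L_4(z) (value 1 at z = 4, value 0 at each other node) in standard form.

L_4(z) = (z + 4)(z + 3)z(z - 3) / [(8)·(7)·(4)·(1)]
       = (z^4 + 4z^3 - 9z^2 - 36z) / (224)

L_4(z) = (1/224)z^4 + (1/56)z^3 - (9/224)z^2 - (9/56)z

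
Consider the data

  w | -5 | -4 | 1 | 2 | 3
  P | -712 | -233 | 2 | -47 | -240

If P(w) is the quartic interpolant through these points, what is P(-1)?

Evaluate each Lagrange basis at w = -1:
L_0(-1) = (3)·(-2)·(-3)·(-4)/[(-1)·(-6)·(-7)·(-8)] = -3/14
L_1(-1) = (4)·(-2)·(-3)·(-4)/[(1)·(-5)·(-6)·(-7)] = 16/35
L_2(-1) = (4)·(3)·(-3)·(-4)/[(6)·(5)·(-1)·(-2)] = 12/5
L_3(-1) = (4)·(3)·(-2)·(-4)/[(7)·(6)·(1)·(-1)] = -16/7
L_4(-1) = (4)·(3)·(-2)·(-3)/[(8)·(7)·(2)·(1)] = 9/14
Sum: (-712)·(-3/14) + (-233)·(16/35) + 2·(12/5) + (-47)·(-16/7) + (-240)·(9/14) = 4

4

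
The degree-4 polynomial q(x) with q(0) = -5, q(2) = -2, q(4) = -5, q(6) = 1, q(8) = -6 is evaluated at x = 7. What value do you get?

249/128

L_0(7) = (5)·(3)·(1)·(-1)/[(-2)·(-4)·(-6)·(-8)] = -5/128
L_1(7) = (7)·(3)·(1)·(-1)/[(2)·(-2)·(-4)·(-6)] = 7/32
L_2(7) = (7)·(5)·(1)·(-1)/[(4)·(2)·(-2)·(-4)] = -35/64
L_3(7) = (7)·(5)·(3)·(-1)/[(6)·(4)·(2)·(-2)] = 35/32
L_4(7) = (7)·(5)·(3)·(1)/[(8)·(6)·(4)·(2)] = 35/128
Sum: (-5)·(-5/128) + (-2)·(7/32) + (-5)·(-35/64) + 1·(35/32) + (-6)·(35/128) = 249/128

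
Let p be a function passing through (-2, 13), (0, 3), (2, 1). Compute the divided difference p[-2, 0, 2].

p[-2,0] = (3 - 13) / (0 - (-2)) = -5
p[0,2] = (1 - 3) / (2 - 0) = -1
p[-2,0,2] = (-1 - (-5)) / (2 - (-2)) = 1

1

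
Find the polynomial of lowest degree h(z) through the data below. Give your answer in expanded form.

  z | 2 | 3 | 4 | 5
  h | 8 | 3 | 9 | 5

Build the Lagrange basis polynomials:
L_0(z) = (z - 3)(z - 4)(z - 5) / [-6] = -(1/6)z^3 + 2z^2 - (47/6)z + 10
L_1(z) = (z - 2)(z - 4)(z - 5) / [2] = (1/2)z^3 - (11/2)z^2 + 19z - 20
L_2(z) = (z - 2)(z - 3)(z - 5) / [-2] = -(1/2)z^3 + 5z^2 - (31/2)z + 15
L_3(z) = (z - 2)(z - 3)(z - 4) / [6] = (1/6)z^3 - (3/2)z^2 + (13/3)z - 4
h(z) = 8·L_0 + 3·L_1 + 9·L_2 + 5·L_3
  8·L_0(z) = -(4/3)z^3 + 16z^2 - (188/3)z + 80
  3·L_1(z) = (3/2)z^3 - (33/2)z^2 + 57z - 60
  9·L_2(z) = -(9/2)z^3 + 45z^2 - (279/2)z + 135
  5·L_3(z) = (5/6)z^3 - (15/2)z^2 + (65/3)z - 20
Adding term by term: -(7/2)z^3 + 37z^2 - (247/2)z + 135

h(z) = -(7/2)z^3 + 37z^2 - (247/2)z + 135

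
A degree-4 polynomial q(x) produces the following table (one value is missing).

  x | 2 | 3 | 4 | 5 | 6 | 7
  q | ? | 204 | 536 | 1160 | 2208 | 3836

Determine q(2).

56

The 5 known values determine q uniquely (degree ≤ 4).
Evaluate each Lagrange basis at x = 2:
L_0(2) = (-2)·(-3)·(-4)·(-5)/[(-1)·(-2)·(-3)·(-4)] = 5
L_1(2) = (-1)·(-3)·(-4)·(-5)/[(1)·(-1)·(-2)·(-3)] = -10
L_2(2) = (-1)·(-2)·(-4)·(-5)/[(2)·(1)·(-1)·(-2)] = 10
L_3(2) = (-1)·(-2)·(-3)·(-5)/[(3)·(2)·(1)·(-1)] = -5
L_4(2) = (-1)·(-2)·(-3)·(-4)/[(4)·(3)·(2)·(1)] = 1
Sum: 204·(5) + 536·(-10) + 1160·(10) + 2208·(-5) + 3836·(1) = 56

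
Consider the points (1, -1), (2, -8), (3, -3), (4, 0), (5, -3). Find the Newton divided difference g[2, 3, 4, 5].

g[2,3] = (-3 - (-8)) / (3 - 2) = 5
g[3,4] = (0 - (-3)) / (4 - 3) = 3
g[4,5] = (-3 - 0) / (5 - 4) = -3
g[2,3,4] = (3 - 5) / (4 - 2) = -1
g[3,4,5] = (-3 - 3) / (5 - 3) = -3
g[2,3,4,5] = (-3 - (-1)) / (5 - 2) = -2/3

-2/3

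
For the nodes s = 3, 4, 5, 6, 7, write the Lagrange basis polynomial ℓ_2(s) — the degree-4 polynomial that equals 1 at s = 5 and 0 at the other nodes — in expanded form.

ℓ_2(s) = (1/4)s^4 - 5s^3 + (145/4)s^2 - (225/2)s + 126

ℓ_2(s) = (s - 3)(s - 4)(s - 6)(s - 7) / [(2)·(1)·(-1)·(-2)]
       = (s^4 - 20s^3 + 145s^2 - 450s + 504) / (4)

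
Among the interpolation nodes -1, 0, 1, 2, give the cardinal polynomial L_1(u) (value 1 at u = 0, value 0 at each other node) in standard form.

L_1(u) = (u + 1)(u - 1)(u - 2) / [(1)·(-1)·(-2)]
       = (u^3 - 2u^2 - u + 2) / (2)

L_1(u) = (1/2)u^3 - u^2 - (1/2)u + 1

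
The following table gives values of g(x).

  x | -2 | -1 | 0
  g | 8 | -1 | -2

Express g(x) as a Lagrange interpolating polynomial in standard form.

g(x) = 4x^2 + 3x - 2

Build the Lagrange basis polynomials:
L_0(x) = (x + 1)x / [2] = (1/2)x^2 + (1/2)x
L_1(x) = (x + 2)x / [-1] = -x^2 - 2x
L_2(x) = (x + 2)(x + 1) / [2] = (1/2)x^2 + (3/2)x + 1
g(x) = 8·L_0 + (-1)·L_1 + (-2)·L_2
  8·L_0(x) = 4x^2 + 4x
  (-1)·L_1(x) = x^2 + 2x
  (-2)·L_2(x) = -x^2 - 3x - 2
Adding term by term: 4x^2 + 3x - 2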